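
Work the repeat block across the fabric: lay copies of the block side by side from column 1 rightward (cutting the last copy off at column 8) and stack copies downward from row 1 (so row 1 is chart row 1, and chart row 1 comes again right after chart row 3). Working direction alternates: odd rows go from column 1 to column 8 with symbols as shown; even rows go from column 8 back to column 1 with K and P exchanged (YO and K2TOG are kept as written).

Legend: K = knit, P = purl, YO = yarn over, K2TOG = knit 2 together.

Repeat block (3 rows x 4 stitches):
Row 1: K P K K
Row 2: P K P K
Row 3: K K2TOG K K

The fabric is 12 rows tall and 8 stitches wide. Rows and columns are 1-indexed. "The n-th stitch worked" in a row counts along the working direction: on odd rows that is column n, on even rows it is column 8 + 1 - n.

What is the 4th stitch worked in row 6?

Row 6 uses chart row ((6-1) mod 3)+1 = 3. Row 6 is even, so WS.
Chart row 3 tiled across columns 1-8: K K2TOG K K K K2TOG K K
WS: work from column 8 back to column 1 (reverse the tiled row), swapping K<->P (YO and K2TOG unchanged).
Row 6 as worked: P P K2TOG P P P K2TOG P
Counting 4 along the worked row gives P.

Result:
P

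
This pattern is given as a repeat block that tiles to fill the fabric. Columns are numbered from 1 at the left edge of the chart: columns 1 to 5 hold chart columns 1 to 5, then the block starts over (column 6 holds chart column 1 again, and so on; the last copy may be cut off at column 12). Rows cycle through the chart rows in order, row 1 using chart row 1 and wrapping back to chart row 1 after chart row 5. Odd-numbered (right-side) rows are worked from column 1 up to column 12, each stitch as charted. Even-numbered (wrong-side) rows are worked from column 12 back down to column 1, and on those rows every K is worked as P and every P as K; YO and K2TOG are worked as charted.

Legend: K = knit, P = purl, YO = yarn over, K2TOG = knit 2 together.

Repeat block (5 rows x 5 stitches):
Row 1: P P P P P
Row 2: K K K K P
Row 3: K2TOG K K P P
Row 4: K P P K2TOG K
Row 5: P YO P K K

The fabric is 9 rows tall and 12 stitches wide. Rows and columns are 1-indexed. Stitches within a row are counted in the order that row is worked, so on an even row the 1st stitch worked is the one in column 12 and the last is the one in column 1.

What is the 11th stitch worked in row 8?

== STITCH ==
P

Derivation:
Row 8: (8-1) mod 5 = 2, so use chart row 3. Even row -> WS.
Chart row 3 tiled across columns 1-12: K2TOG K K P P K2TOG K K P P K2TOG K
WS: work from column 12 back to column 1 (reverse the tiled row), swapping K<->P (YO and K2TOG unchanged).
Row 8 as worked: P K2TOG K K P P K2TOG K K P P K2TOG
The 11th stitch worked is P.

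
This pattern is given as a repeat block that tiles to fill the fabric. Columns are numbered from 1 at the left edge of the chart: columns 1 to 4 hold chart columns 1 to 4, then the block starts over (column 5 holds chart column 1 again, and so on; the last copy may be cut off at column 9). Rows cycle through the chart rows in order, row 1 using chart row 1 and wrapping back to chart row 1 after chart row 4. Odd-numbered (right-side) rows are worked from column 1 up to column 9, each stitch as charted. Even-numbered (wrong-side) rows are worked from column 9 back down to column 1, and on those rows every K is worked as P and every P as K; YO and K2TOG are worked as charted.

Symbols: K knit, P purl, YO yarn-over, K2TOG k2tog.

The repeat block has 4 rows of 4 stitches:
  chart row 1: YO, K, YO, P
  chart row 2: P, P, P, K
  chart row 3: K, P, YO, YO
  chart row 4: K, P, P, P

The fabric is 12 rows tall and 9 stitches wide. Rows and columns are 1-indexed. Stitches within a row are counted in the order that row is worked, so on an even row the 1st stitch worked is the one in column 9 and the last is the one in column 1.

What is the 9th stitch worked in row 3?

Row 3 uses chart row ((3-1) mod 4)+1 = 3. Row 3 is odd, so RS.
Chart row 3 tiled across columns 1-9: K P YO YO K P YO YO K
RS: work column 1 to column 9, symbols as charted — the tiled row is the row as worked.
Stitch 9 in working order -> K

Stitch:
K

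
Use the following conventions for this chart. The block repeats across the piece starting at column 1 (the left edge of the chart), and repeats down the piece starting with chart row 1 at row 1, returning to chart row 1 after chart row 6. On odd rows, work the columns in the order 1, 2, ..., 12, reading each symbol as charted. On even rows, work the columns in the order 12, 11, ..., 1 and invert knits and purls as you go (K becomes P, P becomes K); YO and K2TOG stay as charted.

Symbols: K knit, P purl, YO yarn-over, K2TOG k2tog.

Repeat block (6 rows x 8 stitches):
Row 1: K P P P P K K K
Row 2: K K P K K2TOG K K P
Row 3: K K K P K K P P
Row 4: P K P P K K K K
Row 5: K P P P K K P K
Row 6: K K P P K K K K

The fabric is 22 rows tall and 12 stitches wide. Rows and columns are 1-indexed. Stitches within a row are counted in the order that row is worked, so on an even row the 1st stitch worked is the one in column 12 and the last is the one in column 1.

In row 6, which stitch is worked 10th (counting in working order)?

== STITCH ==
K

Derivation:
Row 6 uses chart row ((6-1) mod 6)+1 = 6. Row 6 is even, so WS.
Chart row 6 tiled across columns 1-12: K K P P K K K K K K P P
WS row: flip the tiled sequence (start at column 12) and apply K<->P; YO and K2TOG stay.
Row 6 as worked: K K P P P P P P K K P P
Counting 10 along the worked row gives K.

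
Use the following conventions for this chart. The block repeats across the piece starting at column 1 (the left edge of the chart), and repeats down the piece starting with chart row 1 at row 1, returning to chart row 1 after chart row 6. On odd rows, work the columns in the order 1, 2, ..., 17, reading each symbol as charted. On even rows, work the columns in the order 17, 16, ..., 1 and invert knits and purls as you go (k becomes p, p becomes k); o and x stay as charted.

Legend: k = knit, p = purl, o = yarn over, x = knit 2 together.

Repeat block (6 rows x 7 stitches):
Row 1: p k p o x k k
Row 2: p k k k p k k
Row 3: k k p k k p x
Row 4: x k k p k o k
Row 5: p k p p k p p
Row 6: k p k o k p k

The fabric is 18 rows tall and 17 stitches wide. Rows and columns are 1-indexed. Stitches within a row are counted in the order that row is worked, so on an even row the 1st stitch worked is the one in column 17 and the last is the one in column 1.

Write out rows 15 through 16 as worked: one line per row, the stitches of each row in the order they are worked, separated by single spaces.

Result:
k k p k k p x k k p k k p x k k p
p p x p o p k p p x p o p k p p x

Derivation:
Row 15: chart row 3, RS - tile across columns 1-17 and work as-is.
Row 16: chart row 4, WS - tiled (columns 1-17): x k k p k o k x k k p k o k x k k; work from column 17 back to 1 with k<->p swapped.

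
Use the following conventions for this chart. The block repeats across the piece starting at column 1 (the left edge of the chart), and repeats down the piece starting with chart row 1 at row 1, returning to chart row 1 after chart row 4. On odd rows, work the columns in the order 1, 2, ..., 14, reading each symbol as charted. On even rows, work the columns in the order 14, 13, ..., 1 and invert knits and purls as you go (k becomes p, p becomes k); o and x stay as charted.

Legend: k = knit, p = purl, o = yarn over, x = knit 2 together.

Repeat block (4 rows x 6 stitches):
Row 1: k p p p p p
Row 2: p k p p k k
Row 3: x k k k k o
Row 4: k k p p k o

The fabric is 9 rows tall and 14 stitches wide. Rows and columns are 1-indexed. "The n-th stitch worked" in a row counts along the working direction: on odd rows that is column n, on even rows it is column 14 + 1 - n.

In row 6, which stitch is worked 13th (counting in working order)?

Row 6 uses chart row ((6-1) mod 4)+1 = 2. Row 6 is even, so WS.
Chart row 2 tiled across columns 1-14: p k p p k k p k p p k k p k
WS: work from column 14 back to column 1 (reverse the tiled row), swapping k<->p (o and x unchanged).
Row 6 as worked: p k p p k k p k p p k k p k
The 13th stitch worked is p.

Result:
p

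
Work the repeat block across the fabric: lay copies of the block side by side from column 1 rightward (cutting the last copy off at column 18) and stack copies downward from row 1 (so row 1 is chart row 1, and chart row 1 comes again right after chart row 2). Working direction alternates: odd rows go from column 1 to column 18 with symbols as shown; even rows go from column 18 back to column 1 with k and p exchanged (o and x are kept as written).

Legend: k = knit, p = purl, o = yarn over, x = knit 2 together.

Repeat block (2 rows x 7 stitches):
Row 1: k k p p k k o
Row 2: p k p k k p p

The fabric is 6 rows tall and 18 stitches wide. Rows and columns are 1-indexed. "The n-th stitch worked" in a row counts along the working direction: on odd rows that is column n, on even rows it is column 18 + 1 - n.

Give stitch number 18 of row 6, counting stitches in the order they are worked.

Row 6 uses chart row ((6-1) mod 2)+1 = 2. Row 6 is even, so WS.
Chart row 2 tiled across columns 1-18: p k p k k p p p k p k k p p p k p k
WS row: flip the tiled sequence (start at column 18) and apply k<->p; o and x stay.
Row 6 as worked: p k p k k k p p k p k k k p p k p k
Stitch 18 in working order -> k

Stitch:
k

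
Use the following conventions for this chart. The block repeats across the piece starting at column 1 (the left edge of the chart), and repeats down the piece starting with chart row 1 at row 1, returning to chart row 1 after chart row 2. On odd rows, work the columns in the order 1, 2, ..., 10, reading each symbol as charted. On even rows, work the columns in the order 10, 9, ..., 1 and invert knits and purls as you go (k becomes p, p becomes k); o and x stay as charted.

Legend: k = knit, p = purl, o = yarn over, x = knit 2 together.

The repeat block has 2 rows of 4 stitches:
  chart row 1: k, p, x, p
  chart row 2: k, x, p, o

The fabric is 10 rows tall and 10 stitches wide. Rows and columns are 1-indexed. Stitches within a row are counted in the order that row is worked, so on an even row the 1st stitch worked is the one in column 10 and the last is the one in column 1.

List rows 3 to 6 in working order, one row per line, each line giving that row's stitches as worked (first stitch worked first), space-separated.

Row 3: chart row 1, RS - tile across columns 1-10 and work as-is.
Row 4: chart row 2, WS - tiled (columns 1-10): k x p o k x p o k x; work from column 10 back to 1 with k<->p swapped.
Row 5: chart row 1, RS - tile across columns 1-10 and work as-is.
Row 6: chart row 2, WS - tiled (columns 1-10): k x p o k x p o k x; work from column 10 back to 1 with k<->p swapped.

Rows as worked:
k p x p k p x p k p
x p o k x p o k x p
k p x p k p x p k p
x p o k x p o k x p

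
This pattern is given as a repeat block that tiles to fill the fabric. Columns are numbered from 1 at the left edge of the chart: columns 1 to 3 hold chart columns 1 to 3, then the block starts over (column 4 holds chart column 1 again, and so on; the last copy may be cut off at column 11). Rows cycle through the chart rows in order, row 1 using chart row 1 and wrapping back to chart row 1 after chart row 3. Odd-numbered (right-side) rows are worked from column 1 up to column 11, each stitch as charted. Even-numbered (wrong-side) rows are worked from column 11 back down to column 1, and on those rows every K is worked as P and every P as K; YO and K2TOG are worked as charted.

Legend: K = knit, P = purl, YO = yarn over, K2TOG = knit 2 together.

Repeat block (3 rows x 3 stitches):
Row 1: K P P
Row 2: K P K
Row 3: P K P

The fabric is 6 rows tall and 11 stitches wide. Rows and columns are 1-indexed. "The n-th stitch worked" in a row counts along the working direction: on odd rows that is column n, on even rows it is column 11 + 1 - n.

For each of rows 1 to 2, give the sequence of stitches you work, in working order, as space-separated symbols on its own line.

Rows as worked:
K P P K P P K P P K P
K P P K P P K P P K P

Derivation:
Row 1: chart row 1, RS - tile across columns 1-11 and work as-is.
Row 2: chart row 2, WS - tiled (columns 1-11): K P K K P K K P K K P; work from column 11 back to 1 with K<->P swapped.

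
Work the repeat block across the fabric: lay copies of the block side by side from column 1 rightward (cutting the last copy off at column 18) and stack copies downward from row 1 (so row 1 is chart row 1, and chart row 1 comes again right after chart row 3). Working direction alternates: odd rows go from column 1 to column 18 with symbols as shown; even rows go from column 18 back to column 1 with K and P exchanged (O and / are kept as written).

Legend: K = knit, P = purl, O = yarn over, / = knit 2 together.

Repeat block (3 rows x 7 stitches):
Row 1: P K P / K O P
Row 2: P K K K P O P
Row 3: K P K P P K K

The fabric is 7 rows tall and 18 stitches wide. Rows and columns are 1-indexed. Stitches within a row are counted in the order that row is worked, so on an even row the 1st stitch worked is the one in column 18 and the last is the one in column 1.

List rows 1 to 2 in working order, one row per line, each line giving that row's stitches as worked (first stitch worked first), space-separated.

== ROWS AS WORKED ==
P K P / K O P P K P / K O P P K P /
P P P K K O K P P P K K O K P P P K

Derivation:
Row 1: chart row 1, RS - tile across columns 1-18 and work as-is.
Row 2: chart row 2, WS - tiled (columns 1-18): P K K K P O P P K K K P O P P K K K; work from column 18 back to 1 with K<->P swapped.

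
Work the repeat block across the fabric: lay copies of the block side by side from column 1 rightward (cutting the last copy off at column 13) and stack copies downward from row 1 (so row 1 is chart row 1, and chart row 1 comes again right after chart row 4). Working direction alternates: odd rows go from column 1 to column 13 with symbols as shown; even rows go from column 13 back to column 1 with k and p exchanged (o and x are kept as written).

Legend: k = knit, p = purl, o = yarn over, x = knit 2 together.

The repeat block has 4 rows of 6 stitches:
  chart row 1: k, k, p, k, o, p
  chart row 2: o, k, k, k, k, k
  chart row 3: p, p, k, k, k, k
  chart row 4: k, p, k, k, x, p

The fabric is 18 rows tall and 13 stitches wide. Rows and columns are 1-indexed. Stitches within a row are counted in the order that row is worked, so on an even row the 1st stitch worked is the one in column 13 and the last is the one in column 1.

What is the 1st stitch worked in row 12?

Result:
p

Derivation:
Row 12 uses chart row ((12-1) mod 4)+1 = 4. Row 12 is even, so WS.
Chart row 4 tiled across columns 1-13: k p k k x p k p k k x p k
Wrong side: read the tiled row from column 13 down to 1 and exchange k with p (leave o, x).
Row 12 as worked: p k x p p k p k x p p k p
Counting 1 along the worked row gives p.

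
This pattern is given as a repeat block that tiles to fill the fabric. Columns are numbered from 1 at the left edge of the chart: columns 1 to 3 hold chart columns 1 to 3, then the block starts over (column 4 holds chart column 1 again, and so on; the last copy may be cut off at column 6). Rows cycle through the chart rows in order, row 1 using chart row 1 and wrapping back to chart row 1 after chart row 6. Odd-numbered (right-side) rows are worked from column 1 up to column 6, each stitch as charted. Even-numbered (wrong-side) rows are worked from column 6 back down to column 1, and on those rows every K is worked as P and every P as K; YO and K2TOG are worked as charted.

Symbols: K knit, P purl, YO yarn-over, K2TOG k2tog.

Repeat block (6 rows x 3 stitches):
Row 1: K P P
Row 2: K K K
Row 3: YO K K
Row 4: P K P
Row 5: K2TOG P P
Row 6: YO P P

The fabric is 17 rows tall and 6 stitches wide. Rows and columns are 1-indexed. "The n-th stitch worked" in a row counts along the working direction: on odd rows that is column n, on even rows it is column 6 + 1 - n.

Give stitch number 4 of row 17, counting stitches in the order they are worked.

For row 17: chart row = ((17-1) mod 6) + 1 = 5; this is a RS (odd) row.
Chart row 5 tiled across columns 1-6: K2TOG P P K2TOG P P
Right side: take the tiled row as-is (worked left to right from column 1).
Stitch 4 in working order -> K2TOG

== STITCH ==
K2TOG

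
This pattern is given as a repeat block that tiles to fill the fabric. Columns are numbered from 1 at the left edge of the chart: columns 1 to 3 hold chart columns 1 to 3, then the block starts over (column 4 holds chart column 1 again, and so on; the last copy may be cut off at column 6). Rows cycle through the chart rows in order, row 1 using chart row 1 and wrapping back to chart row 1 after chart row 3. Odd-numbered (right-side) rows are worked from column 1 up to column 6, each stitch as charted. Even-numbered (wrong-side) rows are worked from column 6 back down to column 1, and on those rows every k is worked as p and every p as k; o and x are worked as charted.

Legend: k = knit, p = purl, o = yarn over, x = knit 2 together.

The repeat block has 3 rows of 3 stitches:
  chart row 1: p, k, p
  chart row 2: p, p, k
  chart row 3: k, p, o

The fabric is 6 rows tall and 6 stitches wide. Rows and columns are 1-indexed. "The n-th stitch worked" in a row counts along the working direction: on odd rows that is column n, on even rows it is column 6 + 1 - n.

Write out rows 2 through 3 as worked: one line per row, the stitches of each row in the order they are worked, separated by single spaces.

== ROWS AS WORKED ==
p k k p k k
k p o k p o

Derivation:
Row 2: chart row 2, WS - tiled (columns 1-6): p p k p p k; work from column 6 back to 1 with k<->p swapped.
Row 3: chart row 3, RS - tile across columns 1-6 and work as-is.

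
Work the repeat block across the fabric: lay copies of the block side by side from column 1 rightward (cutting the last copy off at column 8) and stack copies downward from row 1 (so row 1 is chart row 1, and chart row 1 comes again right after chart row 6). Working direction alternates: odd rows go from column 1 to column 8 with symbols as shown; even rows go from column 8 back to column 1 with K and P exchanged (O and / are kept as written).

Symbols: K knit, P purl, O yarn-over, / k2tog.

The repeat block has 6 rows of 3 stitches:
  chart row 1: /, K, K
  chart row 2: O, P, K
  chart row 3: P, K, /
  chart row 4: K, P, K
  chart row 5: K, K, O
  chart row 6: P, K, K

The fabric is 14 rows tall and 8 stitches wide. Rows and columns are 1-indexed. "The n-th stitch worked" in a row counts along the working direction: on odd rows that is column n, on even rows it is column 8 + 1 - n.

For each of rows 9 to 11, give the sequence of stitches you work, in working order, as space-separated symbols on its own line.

Row 9: chart row 3, RS - tile across columns 1-8 and work as-is.
Row 10: chart row 4, WS - tiled (columns 1-8): K P K K P K K P; work from column 8 back to 1 with K<->P swapped.
Row 11: chart row 5, RS - tile across columns 1-8 and work as-is.

== ROWS AS WORKED ==
P K / P K / P K
K P P K P P K P
K K O K K O K K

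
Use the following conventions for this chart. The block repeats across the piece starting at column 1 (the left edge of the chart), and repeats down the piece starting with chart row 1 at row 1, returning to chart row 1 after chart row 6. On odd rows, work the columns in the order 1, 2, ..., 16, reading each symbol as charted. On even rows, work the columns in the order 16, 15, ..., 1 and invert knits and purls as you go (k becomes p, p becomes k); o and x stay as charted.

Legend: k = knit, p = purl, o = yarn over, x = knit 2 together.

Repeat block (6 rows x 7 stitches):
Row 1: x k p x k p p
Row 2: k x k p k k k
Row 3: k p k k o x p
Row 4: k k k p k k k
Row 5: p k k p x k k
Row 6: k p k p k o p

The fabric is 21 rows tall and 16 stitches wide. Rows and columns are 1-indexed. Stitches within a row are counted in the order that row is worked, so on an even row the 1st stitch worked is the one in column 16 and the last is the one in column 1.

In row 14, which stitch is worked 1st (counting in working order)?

Row 14 uses chart row ((14-1) mod 6)+1 = 2. Row 14 is even, so WS.
Chart row 2 tiled across columns 1-16: k x k p k k k k x k p k k k k x
WS row: flip the tiled sequence (start at column 16) and apply k<->p; o and x stay.
Row 14 as worked: x p p p p k p x p p p p k p x p
The 1st stitch worked is x.

Result:
x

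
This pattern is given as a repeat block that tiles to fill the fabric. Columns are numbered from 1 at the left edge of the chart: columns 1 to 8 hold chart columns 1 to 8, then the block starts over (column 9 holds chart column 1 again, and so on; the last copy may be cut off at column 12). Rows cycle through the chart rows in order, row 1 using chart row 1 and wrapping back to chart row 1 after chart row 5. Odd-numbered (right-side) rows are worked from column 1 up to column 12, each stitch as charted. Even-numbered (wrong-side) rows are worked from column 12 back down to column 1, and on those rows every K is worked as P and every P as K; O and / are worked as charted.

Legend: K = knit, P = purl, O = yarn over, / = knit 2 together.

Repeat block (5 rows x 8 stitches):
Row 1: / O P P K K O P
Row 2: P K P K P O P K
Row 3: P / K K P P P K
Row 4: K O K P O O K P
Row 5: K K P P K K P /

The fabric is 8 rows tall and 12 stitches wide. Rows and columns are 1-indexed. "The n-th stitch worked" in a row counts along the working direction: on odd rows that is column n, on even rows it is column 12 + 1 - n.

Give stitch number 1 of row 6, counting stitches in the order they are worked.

For row 6: chart row = ((6-1) mod 5) + 1 = 1; this is a WS (even) row.
Chart row 1 tiled across columns 1-12: / O P P K K O P / O P P
Wrong side: read the tiled row from column 12 down to 1 and exchange K with P (leave O, /).
Row 6 as worked: K K O / K O P P K K O /
Stitch 1 in working order -> K

== STITCH ==
K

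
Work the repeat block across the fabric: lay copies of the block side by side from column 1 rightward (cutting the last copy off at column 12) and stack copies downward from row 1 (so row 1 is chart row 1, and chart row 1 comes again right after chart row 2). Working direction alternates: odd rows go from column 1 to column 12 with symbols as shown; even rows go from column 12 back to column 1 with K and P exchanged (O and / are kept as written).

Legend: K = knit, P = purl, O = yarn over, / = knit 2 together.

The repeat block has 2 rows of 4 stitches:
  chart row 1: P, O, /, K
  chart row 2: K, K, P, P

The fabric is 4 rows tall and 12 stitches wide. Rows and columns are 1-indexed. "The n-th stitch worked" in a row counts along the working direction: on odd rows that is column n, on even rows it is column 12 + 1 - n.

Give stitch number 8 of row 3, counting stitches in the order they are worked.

Stitch:
K

Derivation:
Row 3: (3-1) mod 2 = 0, so use chart row 1. Odd row -> RS.
Chart row 1 tiled across columns 1-12: P O / K P O / K P O / K
Right side: take the tiled row as-is (worked left to right from column 1).
The 8th stitch worked is K.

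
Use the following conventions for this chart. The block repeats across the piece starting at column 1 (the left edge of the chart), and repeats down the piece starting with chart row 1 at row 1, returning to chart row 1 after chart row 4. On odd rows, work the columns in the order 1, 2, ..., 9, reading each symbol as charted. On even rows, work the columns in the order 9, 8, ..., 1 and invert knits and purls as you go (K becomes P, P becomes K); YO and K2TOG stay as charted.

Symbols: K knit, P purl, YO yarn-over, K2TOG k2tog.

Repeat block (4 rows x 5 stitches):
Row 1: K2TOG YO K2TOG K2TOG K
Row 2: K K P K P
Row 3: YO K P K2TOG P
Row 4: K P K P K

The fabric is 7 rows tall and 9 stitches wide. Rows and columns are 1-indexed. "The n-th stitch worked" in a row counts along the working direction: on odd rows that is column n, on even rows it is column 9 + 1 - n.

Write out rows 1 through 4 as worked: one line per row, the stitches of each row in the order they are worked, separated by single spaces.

Row 1: chart row 1, RS - tile across columns 1-9 and work as-is.
Row 2: chart row 2, WS - tiled (columns 1-9): K K P K P K K P K; work from column 9 back to 1 with K<->P swapped.
Row 3: chart row 3, RS - tile across columns 1-9 and work as-is.
Row 4: chart row 4, WS - tiled (columns 1-9): K P K P K K P K P; work from column 9 back to 1 with K<->P swapped.

== ROWS AS WORKED ==
K2TOG YO K2TOG K2TOG K K2TOG YO K2TOG K2TOG
P K P P K P K P P
YO K P K2TOG P YO K P K2TOG
K P K P P K P K P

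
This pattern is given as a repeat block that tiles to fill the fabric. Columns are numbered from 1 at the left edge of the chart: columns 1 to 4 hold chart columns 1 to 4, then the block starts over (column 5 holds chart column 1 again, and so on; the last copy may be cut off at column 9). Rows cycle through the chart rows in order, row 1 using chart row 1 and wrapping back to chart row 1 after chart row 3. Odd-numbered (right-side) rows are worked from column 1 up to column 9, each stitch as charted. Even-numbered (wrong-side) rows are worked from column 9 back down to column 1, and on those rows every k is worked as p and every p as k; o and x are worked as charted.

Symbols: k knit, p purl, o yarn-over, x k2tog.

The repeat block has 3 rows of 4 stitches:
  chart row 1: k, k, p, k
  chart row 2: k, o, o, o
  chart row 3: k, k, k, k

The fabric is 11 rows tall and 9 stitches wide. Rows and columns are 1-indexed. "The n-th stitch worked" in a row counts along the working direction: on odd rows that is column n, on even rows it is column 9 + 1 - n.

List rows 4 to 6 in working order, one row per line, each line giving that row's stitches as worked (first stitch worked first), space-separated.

Result:
p p k p p p k p p
k o o o k o o o k
p p p p p p p p p

Derivation:
Row 4: chart row 1, WS - tiled (columns 1-9): k k p k k k p k k; work from column 9 back to 1 with k<->p swapped.
Row 5: chart row 2, RS - tile across columns 1-9 and work as-is.
Row 6: chart row 3, WS - tiled (columns 1-9): k k k k k k k k k; work from column 9 back to 1 with k<->p swapped.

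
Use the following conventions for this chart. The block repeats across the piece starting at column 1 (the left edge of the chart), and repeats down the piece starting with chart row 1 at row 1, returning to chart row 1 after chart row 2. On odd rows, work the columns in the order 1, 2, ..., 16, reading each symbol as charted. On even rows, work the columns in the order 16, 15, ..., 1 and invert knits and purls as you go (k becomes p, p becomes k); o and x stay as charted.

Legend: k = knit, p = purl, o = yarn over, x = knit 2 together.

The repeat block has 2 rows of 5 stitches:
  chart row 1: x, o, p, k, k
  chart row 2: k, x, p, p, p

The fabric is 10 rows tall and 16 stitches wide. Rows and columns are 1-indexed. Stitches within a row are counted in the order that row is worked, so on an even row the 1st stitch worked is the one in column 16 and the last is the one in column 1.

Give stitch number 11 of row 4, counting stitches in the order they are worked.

== STITCH ==
p

Derivation:
Row 4: (4-1) mod 2 = 1, so use chart row 2. Even row -> WS.
Chart row 2 tiled across columns 1-16: k x p p p k x p p p k x p p p k
WS row: flip the tiled sequence (start at column 16) and apply k<->p; o and x stay.
Row 4 as worked: p k k k x p k k k x p k k k x p
The 11th stitch worked is p.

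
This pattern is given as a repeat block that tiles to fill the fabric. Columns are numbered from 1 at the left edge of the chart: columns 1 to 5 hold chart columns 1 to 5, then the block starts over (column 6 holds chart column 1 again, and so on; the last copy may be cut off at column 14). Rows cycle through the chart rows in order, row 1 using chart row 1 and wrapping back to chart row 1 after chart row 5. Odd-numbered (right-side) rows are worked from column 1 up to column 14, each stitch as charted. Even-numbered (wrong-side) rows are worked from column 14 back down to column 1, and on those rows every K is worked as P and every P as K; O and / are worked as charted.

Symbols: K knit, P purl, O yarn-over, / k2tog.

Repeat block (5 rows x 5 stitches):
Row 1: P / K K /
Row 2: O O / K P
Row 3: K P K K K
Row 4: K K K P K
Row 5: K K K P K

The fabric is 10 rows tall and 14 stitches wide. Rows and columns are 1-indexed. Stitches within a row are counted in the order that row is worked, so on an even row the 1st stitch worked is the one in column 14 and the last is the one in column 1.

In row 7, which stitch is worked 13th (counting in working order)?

For row 7: chart row = ((7-1) mod 5) + 1 = 2; this is a RS (odd) row.
Chart row 2 tiled across columns 1-14: O O / K P O O / K P O O / K
RS row: no reversal, no swap; stitch n worked = column n.
Counting 13 along the worked row gives /.

Stitch:
/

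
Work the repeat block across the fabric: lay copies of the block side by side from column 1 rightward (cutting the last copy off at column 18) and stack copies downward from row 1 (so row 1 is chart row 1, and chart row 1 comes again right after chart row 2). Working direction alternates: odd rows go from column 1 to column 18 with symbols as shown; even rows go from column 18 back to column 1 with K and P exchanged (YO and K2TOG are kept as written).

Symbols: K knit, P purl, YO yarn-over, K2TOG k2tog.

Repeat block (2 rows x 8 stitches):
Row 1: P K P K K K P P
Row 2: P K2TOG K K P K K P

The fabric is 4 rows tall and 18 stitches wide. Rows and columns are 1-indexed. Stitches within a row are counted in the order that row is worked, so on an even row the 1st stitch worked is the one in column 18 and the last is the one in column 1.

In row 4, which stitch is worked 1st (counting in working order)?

== STITCH ==
K2TOG

Derivation:
Row 4 uses chart row ((4-1) mod 2)+1 = 2. Row 4 is even, so WS.
Chart row 2 tiled across columns 1-18: P K2TOG K K P K K P P K2TOG K K P K K P P K2TOG
WS row: flip the tiled sequence (start at column 18) and apply K<->P; YO and K2TOG stay.
Row 4 as worked: K2TOG K K P P K P P K2TOG K K P P K P P K2TOG K
Counting 1 along the worked row gives K2TOG.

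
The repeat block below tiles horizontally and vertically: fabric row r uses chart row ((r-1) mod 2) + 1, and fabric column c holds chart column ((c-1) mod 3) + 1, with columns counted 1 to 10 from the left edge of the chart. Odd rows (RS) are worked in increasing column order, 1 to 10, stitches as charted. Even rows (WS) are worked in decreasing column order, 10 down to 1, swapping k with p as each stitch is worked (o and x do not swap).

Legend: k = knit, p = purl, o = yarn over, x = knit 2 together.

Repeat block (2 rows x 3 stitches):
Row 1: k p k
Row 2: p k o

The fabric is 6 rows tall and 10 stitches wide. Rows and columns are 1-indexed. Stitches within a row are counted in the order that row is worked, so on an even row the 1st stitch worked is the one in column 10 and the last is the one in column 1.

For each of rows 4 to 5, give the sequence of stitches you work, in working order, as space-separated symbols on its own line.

Row 4: chart row 2, WS - tiled (columns 1-10): p k o p k o p k o p; work from column 10 back to 1 with k<->p swapped.
Row 5: chart row 1, RS - tile across columns 1-10 and work as-is.

Rows as worked:
k o p k o p k o p k
k p k k p k k p k k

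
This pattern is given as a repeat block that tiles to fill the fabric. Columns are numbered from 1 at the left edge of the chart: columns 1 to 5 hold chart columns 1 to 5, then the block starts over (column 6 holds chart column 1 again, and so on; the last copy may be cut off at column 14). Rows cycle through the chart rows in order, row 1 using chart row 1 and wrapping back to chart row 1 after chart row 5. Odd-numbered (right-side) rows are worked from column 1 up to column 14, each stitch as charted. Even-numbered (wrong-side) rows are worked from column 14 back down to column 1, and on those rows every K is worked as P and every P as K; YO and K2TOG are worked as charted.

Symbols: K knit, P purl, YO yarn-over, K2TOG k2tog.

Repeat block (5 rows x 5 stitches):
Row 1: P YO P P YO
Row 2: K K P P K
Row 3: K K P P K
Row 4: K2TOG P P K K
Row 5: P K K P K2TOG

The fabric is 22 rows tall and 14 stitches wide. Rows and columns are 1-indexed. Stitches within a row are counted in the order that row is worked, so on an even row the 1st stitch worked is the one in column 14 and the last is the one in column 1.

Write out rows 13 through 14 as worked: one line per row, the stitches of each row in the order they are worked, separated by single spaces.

Row 13: chart row 3, RS - tile across columns 1-14 and work as-is.
Row 14: chart row 4, WS - tiled (columns 1-14): K2TOG P P K K K2TOG P P K K K2TOG P P K; work from column 14 back to 1 with K<->P swapped.

Rows as worked:
K K P P K K K P P K K K P P
P K K K2TOG P P K K K2TOG P P K K K2TOG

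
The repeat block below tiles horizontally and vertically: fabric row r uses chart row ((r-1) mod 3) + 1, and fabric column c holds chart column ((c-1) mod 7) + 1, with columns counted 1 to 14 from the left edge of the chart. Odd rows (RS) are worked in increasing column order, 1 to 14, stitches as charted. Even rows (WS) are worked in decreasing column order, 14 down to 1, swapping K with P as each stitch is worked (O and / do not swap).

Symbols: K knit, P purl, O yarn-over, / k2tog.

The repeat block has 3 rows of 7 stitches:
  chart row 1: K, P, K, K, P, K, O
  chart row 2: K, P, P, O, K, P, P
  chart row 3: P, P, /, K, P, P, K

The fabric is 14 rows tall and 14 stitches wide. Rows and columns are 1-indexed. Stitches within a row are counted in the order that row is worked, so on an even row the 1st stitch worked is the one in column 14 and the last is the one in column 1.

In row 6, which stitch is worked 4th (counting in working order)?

== STITCH ==
P

Derivation:
Row 6: (6-1) mod 3 = 2, so use chart row 3. Even row -> WS.
Chart row 3 tiled across columns 1-14: P P / K P P K P P / K P P K
WS row: flip the tiled sequence (start at column 14) and apply K<->P; O and / stay.
Row 6 as worked: P K K P / K K P K K P / K K
Counting 4 along the worked row gives P.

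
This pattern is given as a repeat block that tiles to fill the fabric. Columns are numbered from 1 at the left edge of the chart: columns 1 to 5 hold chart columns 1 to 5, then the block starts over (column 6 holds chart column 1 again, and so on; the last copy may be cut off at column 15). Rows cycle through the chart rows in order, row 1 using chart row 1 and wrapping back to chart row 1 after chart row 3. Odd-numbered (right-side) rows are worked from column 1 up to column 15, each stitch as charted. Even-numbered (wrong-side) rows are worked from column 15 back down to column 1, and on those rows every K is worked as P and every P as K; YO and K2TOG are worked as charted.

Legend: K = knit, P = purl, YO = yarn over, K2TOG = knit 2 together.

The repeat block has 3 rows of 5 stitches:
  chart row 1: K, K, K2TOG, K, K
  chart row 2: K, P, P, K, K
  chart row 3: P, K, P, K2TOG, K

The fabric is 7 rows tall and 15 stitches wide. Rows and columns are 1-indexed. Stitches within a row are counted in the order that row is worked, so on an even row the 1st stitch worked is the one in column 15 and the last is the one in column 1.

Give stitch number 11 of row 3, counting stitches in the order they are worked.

Stitch:
P

Derivation:
Row 3: (3-1) mod 3 = 2, so use chart row 3. Odd row -> RS.
Chart row 3 tiled across columns 1-15: P K P K2TOG K P K P K2TOG K P K P K2TOG K
RS row: no reversal, no swap; stitch n worked = column n.
The 11th stitch worked is P.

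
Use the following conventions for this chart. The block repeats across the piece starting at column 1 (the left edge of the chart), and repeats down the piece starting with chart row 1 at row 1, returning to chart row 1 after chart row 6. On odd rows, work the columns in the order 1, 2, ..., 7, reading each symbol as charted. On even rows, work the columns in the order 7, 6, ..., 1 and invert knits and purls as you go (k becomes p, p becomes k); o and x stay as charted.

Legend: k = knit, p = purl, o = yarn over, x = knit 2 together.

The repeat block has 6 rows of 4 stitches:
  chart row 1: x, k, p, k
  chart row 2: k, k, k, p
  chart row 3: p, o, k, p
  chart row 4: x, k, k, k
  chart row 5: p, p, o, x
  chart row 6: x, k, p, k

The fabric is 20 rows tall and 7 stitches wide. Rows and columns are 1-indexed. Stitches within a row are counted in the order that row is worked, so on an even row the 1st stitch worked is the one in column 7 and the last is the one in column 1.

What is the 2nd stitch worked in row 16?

Result:
p

Derivation:
Row 16: (16-1) mod 6 = 3, so use chart row 4. Even row -> WS.
Chart row 4 tiled across columns 1-7: x k k k x k k
WS: work from column 7 back to column 1 (reverse the tiled row), swapping k<->p (o and x unchanged).
Row 16 as worked: p p x p p p x
Counting 2 along the worked row gives p.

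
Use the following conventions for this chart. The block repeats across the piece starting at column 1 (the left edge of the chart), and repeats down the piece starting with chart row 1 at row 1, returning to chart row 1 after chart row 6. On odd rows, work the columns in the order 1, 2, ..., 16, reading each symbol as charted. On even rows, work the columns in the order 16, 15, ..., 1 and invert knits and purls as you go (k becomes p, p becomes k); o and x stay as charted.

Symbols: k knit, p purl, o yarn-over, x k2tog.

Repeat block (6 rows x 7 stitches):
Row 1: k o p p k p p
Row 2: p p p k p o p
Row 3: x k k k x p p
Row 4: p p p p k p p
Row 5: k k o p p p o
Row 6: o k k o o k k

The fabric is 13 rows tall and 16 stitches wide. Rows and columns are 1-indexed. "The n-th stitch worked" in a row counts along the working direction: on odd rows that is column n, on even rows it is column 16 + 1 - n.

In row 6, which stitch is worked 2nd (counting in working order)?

Row 6 uses chart row ((6-1) mod 6)+1 = 6. Row 6 is even, so WS.
Chart row 6 tiled across columns 1-16: o k k o o k k o k k o o k k o k
Wrong side: read the tiled row from column 16 down to 1 and exchange k with p (leave o, x).
Row 6 as worked: p o p p o o p p o p p o o p p o
Stitch 2 in working order -> o

Result:
o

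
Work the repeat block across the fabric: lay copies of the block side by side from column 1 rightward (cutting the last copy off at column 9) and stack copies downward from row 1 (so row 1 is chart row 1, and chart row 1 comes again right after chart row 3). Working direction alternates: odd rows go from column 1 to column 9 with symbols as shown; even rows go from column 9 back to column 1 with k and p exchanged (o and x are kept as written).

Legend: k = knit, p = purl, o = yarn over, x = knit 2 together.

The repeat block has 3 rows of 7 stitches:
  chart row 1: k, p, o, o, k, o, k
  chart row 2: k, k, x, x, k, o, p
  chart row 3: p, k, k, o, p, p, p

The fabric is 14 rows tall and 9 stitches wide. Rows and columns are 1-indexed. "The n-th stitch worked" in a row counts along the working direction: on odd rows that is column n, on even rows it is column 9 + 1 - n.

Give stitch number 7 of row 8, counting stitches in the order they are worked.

Stitch:
x

Derivation:
Row 8 uses chart row ((8-1) mod 3)+1 = 2. Row 8 is even, so WS.
Chart row 2 tiled across columns 1-9: k k x x k o p k k
Wrong side: read the tiled row from column 9 down to 1 and exchange k with p (leave o, x).
Row 8 as worked: p p k o p x x p p
Stitch 7 in working order -> x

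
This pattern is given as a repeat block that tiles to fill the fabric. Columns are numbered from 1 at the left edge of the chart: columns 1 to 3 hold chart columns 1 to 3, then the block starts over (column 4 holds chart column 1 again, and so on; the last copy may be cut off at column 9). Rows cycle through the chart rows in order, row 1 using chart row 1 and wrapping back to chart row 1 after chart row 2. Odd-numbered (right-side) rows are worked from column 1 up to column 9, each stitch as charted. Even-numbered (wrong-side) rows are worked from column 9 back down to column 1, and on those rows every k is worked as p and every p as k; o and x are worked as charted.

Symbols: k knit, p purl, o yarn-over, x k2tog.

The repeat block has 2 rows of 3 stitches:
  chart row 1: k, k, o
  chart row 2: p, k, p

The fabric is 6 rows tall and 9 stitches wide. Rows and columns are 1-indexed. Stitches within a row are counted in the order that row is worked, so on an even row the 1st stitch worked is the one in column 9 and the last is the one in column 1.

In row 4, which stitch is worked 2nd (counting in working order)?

Row 4 uses chart row ((4-1) mod 2)+1 = 2. Row 4 is even, so WS.
Chart row 2 tiled across columns 1-9: p k p p k p p k p
WS row: flip the tiled sequence (start at column 9) and apply k<->p; o and x stay.
Row 4 as worked: k p k k p k k p k
Counting 2 along the worked row gives p.

Stitch:
p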